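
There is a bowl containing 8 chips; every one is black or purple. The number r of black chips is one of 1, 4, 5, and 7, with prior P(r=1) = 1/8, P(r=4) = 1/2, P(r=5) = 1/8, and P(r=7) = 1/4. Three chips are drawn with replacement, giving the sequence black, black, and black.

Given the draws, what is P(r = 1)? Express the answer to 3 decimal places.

For each hypothesis, P(data | H) works out to: P(data | r = 1) = (1/8)(1/8)(1/8) = 0.0019531; P(data | r = 4) = (4/8)(4/8)(4/8) = 0.125; P(data | r = 5) = (5/8)(5/8)(5/8) = 0.24414; P(data | r = 7) = (7/8)(7/8)(7/8) = 0.66992.
The prior-weighted likelihoods are 1/8 · 0.0019531 = 0.00024414, 1/2 · 0.125 = 0.0625, 1/8 · 0.24414 = 0.030518, 1/4 · 0.66992 = 0.16748; these sum to 0.26074.
Therefore the posterior P(r = 1 | data) = (0.00024414) / (0.26074) = 0.00093633.

0.001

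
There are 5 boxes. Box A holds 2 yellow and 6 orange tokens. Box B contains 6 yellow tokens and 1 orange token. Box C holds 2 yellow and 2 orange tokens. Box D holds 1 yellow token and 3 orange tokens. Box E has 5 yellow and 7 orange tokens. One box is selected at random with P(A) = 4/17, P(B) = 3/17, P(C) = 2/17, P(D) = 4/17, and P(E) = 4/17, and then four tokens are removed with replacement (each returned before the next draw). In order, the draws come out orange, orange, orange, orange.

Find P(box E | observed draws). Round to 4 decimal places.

0.1484

For each hypothesis, P(data | H) works out to: P(data | box A) = (6/8)(6/8)(6/8)(6/8) = 0.31641; P(data | box B) = (1/7)(1/7)(1/7)(1/7) = 0.00041649; P(data | box C) = (2/4)(2/4)(2/4)(2/4) = 0.0625; P(data | box D) = (3/4)(3/4)(3/4)(3/4) = 0.31641; P(data | box E) = (7/12)(7/12)(7/12)(7/12) = 0.11579.
Weighting by the prior gives 4/17 · 0.31641 = 0.074449, 3/17 · 0.00041649 = 7.3499e-05, 2/17 · 0.0625 = 0.0073529, 4/17 · 0.31641 = 0.074449, 4/17 · 0.11579 = 0.027244; with total 0.18357.
By Bayes' rule, P(box E | data) = (0.027244) / (0.18357) = 0.14842.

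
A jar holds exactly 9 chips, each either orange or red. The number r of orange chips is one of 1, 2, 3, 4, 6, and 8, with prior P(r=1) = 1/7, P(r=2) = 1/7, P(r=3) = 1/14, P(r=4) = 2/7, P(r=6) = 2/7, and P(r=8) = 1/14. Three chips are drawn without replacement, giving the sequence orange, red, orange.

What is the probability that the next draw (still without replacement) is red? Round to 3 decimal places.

0.469

The likelihood of the observed sequence under each hypothesis: P(data | r = 1) = (1/9)(8/8)(0/7) = 0; P(data | r = 2) = (2/9)(7/8)(1/7) = 1/36; P(data | r = 3) = (3/9)(6/8)(2/7) = 1/14; P(data | r = 4) = (4/9)(5/8)(3/7) = 5/42; P(data | r = 6) = (6/9)(3/8)(5/7) = 5/28; P(data | r = 8) = (8/9)(1/8)(7/7) = 1/9.
Weighting by the prior gives 1/7 · 0 = 0, 1/7 · 1/36 = 1/252, 1/14 · 1/14 = 1/196, 2/7 · 5/42 = 5/147, 2/7 · 5/28 = 5/98, 1/14 · 1/9 = 1/126; summing to 5/49.
Normalising, the posterior is P(r = 1 | data) = 0, P(r = 2 | data) = 7/180, P(r = 3 | data) = 1/20, P(r = 4 | data) = 1/3, P(r = 6 | data) = 1/2, P(r = 8 | data) = 7/90.
So P(red next | data) = Σ P(red next | H) P(H | data) = (1)(7/180) + (5/6)(1/20) + (2/3)(1/3) + (1/3)(1/2) + (0)(7/90) = 169/360.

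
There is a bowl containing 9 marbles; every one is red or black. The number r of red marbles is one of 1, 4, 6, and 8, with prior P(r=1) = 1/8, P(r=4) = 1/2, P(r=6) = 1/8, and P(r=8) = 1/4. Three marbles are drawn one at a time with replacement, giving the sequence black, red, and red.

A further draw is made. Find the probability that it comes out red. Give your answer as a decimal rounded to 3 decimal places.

0.583

For each hypothesis, P(data | H) works out to: P(data | r = 1) = (8/9)(1/9)(1/9) = 8/729; P(data | r = 4) = (5/9)(4/9)(4/9) = 80/729; P(data | r = 6) = (3/9)(6/9)(6/9) = 4/27; P(data | r = 8) = (1/9)(8/9)(8/9) = 64/729.
Weighting by the prior gives 1/8 · 8/729 = 1/729, 1/2 · 80/729 = 40/729, 1/8 · 4/27 = 1/54, 1/4 · 64/729 = 16/729; these sum to 47/486.
The posterior is then P(r = 1 | data) = 0.014184, P(r = 4 | data) = 0.56738, P(r = 6 | data) = 0.19149, P(r = 8 | data) = 0.22695.
The predictive probability is P(red next | data) = (1/9)(0.014184) + (4/9)(0.56738) + (2/3)(0.19149) + (8/9)(0.22695) = 0.58314.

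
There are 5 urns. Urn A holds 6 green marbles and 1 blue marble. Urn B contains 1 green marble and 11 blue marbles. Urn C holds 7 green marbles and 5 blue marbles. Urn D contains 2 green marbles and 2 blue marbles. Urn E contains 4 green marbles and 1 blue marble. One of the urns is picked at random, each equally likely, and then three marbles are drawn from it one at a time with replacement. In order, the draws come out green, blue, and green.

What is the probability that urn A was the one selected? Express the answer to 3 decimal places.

0.207

For each hypothesis, P(data | H) works out to: P(data | urn A) = (6/7)(1/7)(6/7) = 0.10496; P(data | urn B) = (1/12)(11/12)(1/12) = 0.0063657; P(data | urn C) = (7/12)(5/12)(7/12) = 0.14178; P(data | urn D) = (2/4)(2/4)(2/4) = 0.125; P(data | urn E) = (4/5)(1/5)(4/5) = 0.128.
Multiplying each by its prior: 1/5 · 0.10496 = 0.020991, 1/5 · 0.0063657 = 0.0012731, 1/5 · 0.14178 = 0.028356, 1/5 · 0.125 = 0.025, 1/5 · 0.128 = 0.0256; summing to 0.10122.
So P(urn A | data) = (0.020991) / (0.10122) = 0.20738.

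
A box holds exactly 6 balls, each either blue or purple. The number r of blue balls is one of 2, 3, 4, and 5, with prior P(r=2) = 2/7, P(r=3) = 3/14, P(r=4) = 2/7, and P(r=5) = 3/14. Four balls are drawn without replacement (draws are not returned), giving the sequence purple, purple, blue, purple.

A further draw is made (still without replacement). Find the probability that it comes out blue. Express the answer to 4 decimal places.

For each hypothesis, P(data | H) works out to: P(data | r = 2) = (4/6)(3/5)(2/4)(2/3) = 2/15; P(data | r = 3) = (3/6)(2/5)(3/4)(1/3) = 1/20; P(data | r = 4) = (2/6)(1/5)(4/4)(0/3) = 0; P(data | r = 5) = (1/6)(0/5) = 0.
Multiplying each by its prior: 2/7 · 2/15 = 4/105, 3/14 · 1/20 = 3/280, 2/7 · 0 = 0, 3/14 · 0 = 0; summing to 41/840.
Dividing through by the total gives posterior P(r = 2 | data) = 32/41, P(r = 3 | data) = 9/41, P(r = 4 | data) = 0, P(r = 5 | data) = 0.
So P(blue next | data) = Σ P(blue next | H) P(H | data) = (1/2)(32/41) + (1)(9/41) = 25/41.

0.6098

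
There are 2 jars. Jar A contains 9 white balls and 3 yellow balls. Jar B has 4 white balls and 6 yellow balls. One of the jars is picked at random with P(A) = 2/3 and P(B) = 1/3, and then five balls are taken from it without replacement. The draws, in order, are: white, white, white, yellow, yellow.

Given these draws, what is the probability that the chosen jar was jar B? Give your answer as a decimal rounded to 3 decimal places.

For each hypothesis, P(data | H) works out to: P(data | jar A) = (9/12)(8/11)(7/10)(3/9)(2/8) = 0.031818; P(data | jar B) = (4/10)(3/9)(2/8)(6/7)(5/6) = 0.02381.
Weighting by the prior gives 2/3 · 0.031818 = 0.021212, 1/3 · 0.02381 = 0.0079365; summing to 0.029149.
So P(jar B | data) = (0.0079365) / (0.029149) = 0.27228.

0.272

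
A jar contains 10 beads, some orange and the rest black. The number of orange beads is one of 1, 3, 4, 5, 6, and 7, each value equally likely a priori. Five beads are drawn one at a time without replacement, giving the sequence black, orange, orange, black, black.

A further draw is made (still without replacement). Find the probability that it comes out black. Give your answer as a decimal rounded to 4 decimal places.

For each hypothesis, P(data | H) works out to: P(data | r = 1) = (9/10)(1/9)(0/8) = 0; P(data | r = 3) = (7/10)(3/9)(2/8)(6/7)(5/6) = 0.041667; P(data | r = 4) = (6/10)(4/9)(3/8)(5/7)(4/6) = 0.047619; P(data | r = 5) = (5/10)(5/9)(4/8)(4/7)(3/6) = 0.039683; P(data | r = 6) = (4/10)(6/9)(5/8)(3/7)(2/6) = 0.02381; P(data | r = 7) = (3/10)(7/9)(6/8)(2/7)(1/6) = 0.0083333.
Multiplying each by its prior: 1/6 · 0 = 0, 1/6 · 0.041667 = 0.0069444, 1/6 · 0.047619 = 0.0079365, 1/6 · 0.039683 = 0.0066138, 1/6 · 0.02381 = 0.0039683, 1/6 · 0.0083333 = 0.0013889; summing to 0.026852.
Dividing through by the total gives posterior P(r = 1 | data) = 0, P(r = 3 | data) = 0.25862, P(r = 4 | data) = 0.29557, P(r = 5 | data) = 0.24631, P(r = 6 | data) = 0.14778, P(r = 7 | data) = 0.051724.
Averaging over the posterior, P(black next | data) = (4/5)(0.25862) + (3/5)(0.29557) + (2/5)(0.24631) + (1/5)(0.14778) + (0)(0.051724) = 0.51232.

0.5123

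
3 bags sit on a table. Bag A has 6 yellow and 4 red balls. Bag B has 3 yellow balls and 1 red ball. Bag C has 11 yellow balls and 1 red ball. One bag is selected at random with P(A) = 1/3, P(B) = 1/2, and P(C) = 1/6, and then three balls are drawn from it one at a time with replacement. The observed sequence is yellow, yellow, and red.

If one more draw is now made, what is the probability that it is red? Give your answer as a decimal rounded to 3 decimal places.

For each hypothesis, P(data | H) works out to: P(data | bag A) = (6/10)(6/10)(4/10) = 0.144; P(data | bag B) = (3/4)(3/4)(1/4) = 0.14062; P(data | bag C) = (11/12)(11/12)(1/12) = 0.070023.
Weighting by the prior gives 1/3 · 0.144 = 0.048, 1/2 · 0.14062 = 0.070312, 1/6 · 0.070023 = 0.011671; summing to 0.12998.
The posterior is then P(bag A | data) = 0.36928, P(bag B | data) = 0.54094, P(bag C | data) = 0.089785.
So P(red next | data) = Σ P(red next | H) P(H | data) = (2/5)(0.36928) + (1/4)(0.54094) + (1/12)(0.089785) = 0.29043.

0.290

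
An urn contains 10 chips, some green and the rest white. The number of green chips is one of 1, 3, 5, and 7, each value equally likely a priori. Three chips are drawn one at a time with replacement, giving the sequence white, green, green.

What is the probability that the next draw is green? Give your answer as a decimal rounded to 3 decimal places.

0.538

For each hypothesis, P(data | H) works out to: P(data | r = 1) = (9/10)(1/10)(1/10) = 0.009; P(data | r = 3) = (7/10)(3/10)(3/10) = 0.063; P(data | r = 5) = (5/10)(5/10)(5/10) = 0.125; P(data | r = 7) = (3/10)(7/10)(7/10) = 0.147.
Multiplying each by its prior: 1/4 · 0.009 = 0.00225, 1/4 · 0.063 = 0.01575, 1/4 · 0.125 = 0.03125, 1/4 · 0.147 = 0.03675; with total 0.086.
The posterior is then P(r = 1 | data) = 0.026163, P(r = 3 | data) = 0.18314, P(r = 5 | data) = 0.36337, P(r = 7 | data) = 0.42733.
Averaging over the posterior, P(green next | data) = (1/10)(0.026163) + (3/10)(0.18314) + (1/2)(0.36337) + (7/10)(0.42733) = 0.53837.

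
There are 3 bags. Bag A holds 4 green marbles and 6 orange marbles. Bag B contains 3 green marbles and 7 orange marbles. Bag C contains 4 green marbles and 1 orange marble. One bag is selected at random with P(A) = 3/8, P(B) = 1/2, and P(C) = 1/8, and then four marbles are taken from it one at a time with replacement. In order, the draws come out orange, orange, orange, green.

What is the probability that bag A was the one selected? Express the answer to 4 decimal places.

Under each hypothesis, the probability of the observed sequence is: P(data | bag A) = (6/10)(6/10)(6/10)(4/10) = 0.0864; P(data | bag B) = (7/10)(7/10)(7/10)(3/10) = 0.1029; P(data | bag C) = (1/5)(1/5)(1/5)(4/5) = 0.0064.
The prior-weighted likelihoods are 3/8 · 0.0864 = 0.0324, 1/2 · 0.1029 = 0.05145, 1/8 · 0.0064 = 0.0008; with total 0.08465.
Therefore the posterior P(bag A | data) = (0.0324) / (0.08465) = 0.38275.

0.3828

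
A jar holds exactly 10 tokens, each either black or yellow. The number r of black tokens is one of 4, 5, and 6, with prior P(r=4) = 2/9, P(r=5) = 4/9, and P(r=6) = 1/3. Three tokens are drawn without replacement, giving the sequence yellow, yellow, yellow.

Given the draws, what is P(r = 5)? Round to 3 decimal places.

Compute the likelihood of the observed sequence for each case: P(data | r = 4) = (6/10)(5/9)(4/8) = 1/6; P(data | r = 5) = (5/10)(4/9)(3/8) = 1/12; P(data | r = 6) = (4/10)(3/9)(2/8) = 1/30.
The prior-weighted likelihoods are 2/9 · 1/6 = 1/27, 4/9 · 1/12 = 1/27, 1/3 · 1/30 = 1/90; summing to 23/270.
By Bayes' rule, P(r = 5 | data) = (1/27) / (23/270) = 10/23.

0.435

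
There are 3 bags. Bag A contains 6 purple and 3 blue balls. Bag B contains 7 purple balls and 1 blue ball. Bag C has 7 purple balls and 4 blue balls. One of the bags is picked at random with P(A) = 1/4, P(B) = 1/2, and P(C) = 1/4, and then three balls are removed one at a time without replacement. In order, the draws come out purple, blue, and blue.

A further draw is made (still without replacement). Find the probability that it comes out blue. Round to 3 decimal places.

0.212

Compute the likelihood of the observed sequence for each case: P(data | bag A) = (6/9)(3/8)(2/7) = 0.071429; P(data | bag B) = (7/8)(1/7)(0/6) = 0; P(data | bag C) = (7/11)(4/10)(3/9) = 0.084848.
Weighting by the prior gives 1/4 · 0.071429 = 0.017857, 1/2 · 0 = 0, 1/4 · 0.084848 = 0.021212; summing to 0.039069.
The posterior is then P(bag A | data) = 0.45706, P(bag B | data) = 0, P(bag C | data) = 0.54294.
So P(blue next | data) = Σ P(blue next | H) P(H | data) = (1/6)(0.45706) + (1/4)(0.54294) = 0.21191.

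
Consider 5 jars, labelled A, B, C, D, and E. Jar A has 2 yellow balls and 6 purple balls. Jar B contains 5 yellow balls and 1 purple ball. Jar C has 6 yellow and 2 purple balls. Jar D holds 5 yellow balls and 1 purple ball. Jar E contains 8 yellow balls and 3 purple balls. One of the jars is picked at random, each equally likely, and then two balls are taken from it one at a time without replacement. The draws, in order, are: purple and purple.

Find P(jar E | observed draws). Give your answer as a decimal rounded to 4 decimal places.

0.0871

Under each hypothesis, the probability of the observed sequence is: P(data | jar A) = (6/8)(5/7) = 0.53571; P(data | jar B) = (1/6)(0/5) = 0; P(data | jar C) = (2/8)(1/7) = 0.035714; P(data | jar D) = (1/6)(0/5) = 0; P(data | jar E) = (3/11)(2/10) = 0.054545.
Multiplying each by its prior: 1/5 · 0.53571 = 0.10714, 1/5 · 0 = 0, 1/5 · 0.035714 = 0.0071429, 1/5 · 0 = 0, 1/5 · 0.054545 = 0.010909; these sum to 0.12519.
By Bayes' rule, P(jar E | data) = (0.010909) / (0.12519) = 0.087137.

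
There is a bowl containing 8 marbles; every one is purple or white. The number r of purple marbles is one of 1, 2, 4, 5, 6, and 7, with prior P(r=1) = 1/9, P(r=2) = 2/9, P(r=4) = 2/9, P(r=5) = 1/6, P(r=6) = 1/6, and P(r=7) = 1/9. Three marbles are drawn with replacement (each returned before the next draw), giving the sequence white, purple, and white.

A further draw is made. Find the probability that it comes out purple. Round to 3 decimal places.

0.420

Under each hypothesis, the probability of the observed sequence is: P(data | r = 1) = (7/8)(1/8)(7/8) = 0.095703; P(data | r = 2) = (6/8)(2/8)(6/8) = 0.14062; P(data | r = 4) = (4/8)(4/8)(4/8) = 0.125; P(data | r = 5) = (3/8)(5/8)(3/8) = 0.087891; P(data | r = 6) = (2/8)(6/8)(2/8) = 0.046875; P(data | r = 7) = (1/8)(7/8)(1/8) = 0.013672.
Multiplying each by its prior: 1/9 · 0.095703 = 0.010634, 2/9 · 0.14062 = 0.03125, 2/9 · 0.125 = 0.027778, 1/6 · 0.087891 = 0.014648, 1/6 · 0.046875 = 0.0078125, 1/9 · 0.013672 = 0.0015191; these sum to 0.093641.
Normalising, the posterior is P(r = 1 | data) = 0.11356, P(r = 2 | data) = 0.33372, P(r = 4 | data) = 0.29664, P(r = 5 | data) = 0.15643, P(r = 6 | data) = 0.08343, P(r = 7 | data) = 0.016222.
Averaging over the posterior, P(purple next | data) = (1/8)(0.11356) + (1/4)(0.33372) + (1/2)(0.29664) + (5/8)(0.15643) + (3/4)(0.08343) + (7/8)(0.016222) = 0.42048.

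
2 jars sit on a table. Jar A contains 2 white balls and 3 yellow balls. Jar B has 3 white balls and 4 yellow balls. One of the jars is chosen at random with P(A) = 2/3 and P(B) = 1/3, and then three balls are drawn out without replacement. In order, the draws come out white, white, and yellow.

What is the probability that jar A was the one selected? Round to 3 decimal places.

0.636

Under each hypothesis, the probability of the observed sequence is: P(data | jar A) = (2/5)(1/4)(3/3) = 1/10; P(data | jar B) = (3/7)(2/6)(4/5) = 4/35.
Weighting by the prior gives 2/3 · 1/10 = 1/15, 1/3 · 4/35 = 4/105; these sum to 11/105.
By Bayes' rule, P(jar A | data) = (1/15) / (11/105) = 7/11.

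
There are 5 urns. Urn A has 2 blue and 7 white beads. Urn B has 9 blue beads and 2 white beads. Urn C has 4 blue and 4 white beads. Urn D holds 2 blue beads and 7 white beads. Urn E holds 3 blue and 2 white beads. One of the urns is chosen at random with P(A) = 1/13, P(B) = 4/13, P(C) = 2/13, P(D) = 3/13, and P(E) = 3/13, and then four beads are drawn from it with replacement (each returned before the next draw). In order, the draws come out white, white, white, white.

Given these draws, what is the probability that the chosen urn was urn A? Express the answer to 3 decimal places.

0.219

Compute the likelihood of the observed sequence for each case: P(data | urn A) = (7/9)(7/9)(7/9)(7/9) = 0.36595; P(data | urn B) = (2/11)(2/11)(2/11)(2/11) = 0.0010928; P(data | urn C) = (4/8)(4/8)(4/8)(4/8) = 0.0625; P(data | urn D) = (7/9)(7/9)(7/9)(7/9) = 0.36595; P(data | urn E) = (2/5)(2/5)(2/5)(2/5) = 0.0256.
The prior-weighted likelihoods are 1/13 · 0.36595 = 0.02815, 4/13 · 0.0010928 = 0.00033625, 2/13 · 0.0625 = 0.0096154, 3/13 · 0.36595 = 0.08445, 3/13 · 0.0256 = 0.0059077; summing to 0.12846.
By Bayes' rule, P(urn A | data) = (0.02815) / (0.12846) = 0.21914.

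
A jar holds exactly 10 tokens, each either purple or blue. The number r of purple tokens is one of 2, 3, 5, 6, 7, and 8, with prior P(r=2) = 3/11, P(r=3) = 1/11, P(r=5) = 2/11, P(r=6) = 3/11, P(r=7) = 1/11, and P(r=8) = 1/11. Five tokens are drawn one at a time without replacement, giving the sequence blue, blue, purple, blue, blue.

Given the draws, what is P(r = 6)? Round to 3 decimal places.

0.030

Compute the likelihood of the observed sequence for each case: P(data | r = 2) = (8/10)(7/9)(2/8)(6/7)(5/6) = 0.11111; P(data | r = 3) = (7/10)(6/9)(3/8)(5/7)(4/6) = 0.083333; P(data | r = 5) = (5/10)(4/9)(5/8)(3/7)(2/6) = 0.019841; P(data | r = 6) = (4/10)(3/9)(6/8)(2/7)(1/6) = 0.0047619; P(data | r = 7) = (3/10)(2/9)(7/8)(1/7)(0/6) = 0; P(data | r = 8) = (2/10)(1/9)(8/8)(0/7) = 0.
Multiplying each by its prior: 3/11 · 0.11111 = 0.030303, 1/11 · 0.083333 = 0.0075758, 2/11 · 0.019841 = 0.0036075, 3/11 · 0.0047619 = 0.0012987, 1/11 · 0 = 0, 1/11 · 0 = 0; with total 0.042785.
Hence P(r = 6 | data) = (0.0012987) / (0.042785) = 0.030354.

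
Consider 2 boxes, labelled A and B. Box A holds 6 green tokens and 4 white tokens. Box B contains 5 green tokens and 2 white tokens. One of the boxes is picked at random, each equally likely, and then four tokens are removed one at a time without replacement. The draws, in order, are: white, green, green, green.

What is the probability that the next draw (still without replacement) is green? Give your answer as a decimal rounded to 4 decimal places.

Under each hypothesis, the probability of the observed sequence is: P(data | box A) = (4/10)(6/9)(5/8)(4/7) = 2/21; P(data | box B) = (2/7)(5/6)(4/5)(3/4) = 1/7.
The prior-weighted likelihoods are 1/2 · 2/21 = 1/21, 1/2 · 1/7 = 1/14; summing to 5/42.
Dividing through by the total gives posterior P(box A | data) = 2/5, P(box B | data) = 3/5.
So P(green next | data) = Σ P(green next | H) P(H | data) = (1/2)(2/5) + (2/3)(3/5) = 3/5.

0.6000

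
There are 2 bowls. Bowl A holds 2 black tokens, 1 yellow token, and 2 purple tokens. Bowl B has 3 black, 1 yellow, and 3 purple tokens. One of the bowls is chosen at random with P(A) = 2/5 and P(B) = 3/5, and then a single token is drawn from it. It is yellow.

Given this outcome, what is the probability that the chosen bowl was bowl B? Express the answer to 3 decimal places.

0.517

Compute the likelihood of this draw for each case: P(data | bowl A) = (1/5) = 1/5; P(data | bowl B) = (1/7) = 1/7.
The prior-weighted likelihoods are 2/5 · 1/5 = 2/25, 3/5 · 1/7 = 3/35; these sum to 29/175.
Therefore the posterior P(bowl B | data) = (3/35) / (29/175) = 15/29.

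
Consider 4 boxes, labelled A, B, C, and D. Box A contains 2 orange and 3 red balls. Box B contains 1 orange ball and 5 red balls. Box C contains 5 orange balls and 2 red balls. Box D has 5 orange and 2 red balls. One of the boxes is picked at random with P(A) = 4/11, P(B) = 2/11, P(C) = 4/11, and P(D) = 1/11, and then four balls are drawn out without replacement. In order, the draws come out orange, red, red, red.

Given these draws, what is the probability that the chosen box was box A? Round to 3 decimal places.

The likelihood of the observed sequence under each hypothesis: P(data | box A) = (2/5)(3/4)(2/3)(1/2) = 1/10; P(data | box B) = (1/6)(5/5)(4/4)(3/3) = 1/6; P(data | box C) = (5/7)(2/6)(1/5)(0/4) = 0; P(data | box D) = (5/7)(2/6)(1/5)(0/4) = 0.
The prior-weighted likelihoods are 4/11 · 1/10 = 2/55, 2/11 · 1/6 = 1/33, 4/11 · 0 = 0, 1/11 · 0 = 0; summing to 1/15.
Therefore the posterior P(box A | data) = (2/55) / (1/15) = 6/11.

0.545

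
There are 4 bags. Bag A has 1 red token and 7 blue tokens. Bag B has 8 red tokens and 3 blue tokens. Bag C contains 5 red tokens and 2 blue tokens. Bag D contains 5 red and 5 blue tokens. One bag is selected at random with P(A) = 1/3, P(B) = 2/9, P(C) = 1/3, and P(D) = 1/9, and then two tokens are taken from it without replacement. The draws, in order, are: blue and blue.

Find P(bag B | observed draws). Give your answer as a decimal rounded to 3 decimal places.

0.040

The likelihood of the observed sequence under each hypothesis: P(data | bag A) = (7/8)(6/7) = 0.75; P(data | bag B) = (3/11)(2/10) = 0.054545; P(data | bag C) = (2/7)(1/6) = 0.047619; P(data | bag D) = (5/10)(4/9) = 0.22222.
Weighting by the prior gives 1/3 · 0.75 = 0.25, 2/9 · 0.054545 = 0.012121, 1/3 · 0.047619 = 0.015873, 1/9 · 0.22222 = 0.024691; summing to 0.30269.
Hence P(bag B | data) = (0.012121) / (0.30269) = 0.040046.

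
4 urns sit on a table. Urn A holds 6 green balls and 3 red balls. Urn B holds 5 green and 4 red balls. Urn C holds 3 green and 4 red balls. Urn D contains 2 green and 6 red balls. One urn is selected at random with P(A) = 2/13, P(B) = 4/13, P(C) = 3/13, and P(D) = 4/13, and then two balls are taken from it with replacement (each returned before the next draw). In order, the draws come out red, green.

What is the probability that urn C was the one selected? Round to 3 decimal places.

0.252

Under each hypothesis, the probability of the observed sequence is: P(data | urn A) = (3/9)(6/9) = 0.22222; P(data | urn B) = (4/9)(5/9) = 0.24691; P(data | urn C) = (4/7)(3/7) = 0.2449; P(data | urn D) = (6/8)(2/8) = 0.1875.
Weighting by the prior gives 2/13 · 0.22222 = 0.034188, 4/13 · 0.24691 = 0.075973, 3/13 · 0.2449 = 0.056515, 4/13 · 0.1875 = 0.057692; these sum to 0.22437.
Therefore the posterior P(urn C | data) = (0.056515) / (0.22437) = 0.25188.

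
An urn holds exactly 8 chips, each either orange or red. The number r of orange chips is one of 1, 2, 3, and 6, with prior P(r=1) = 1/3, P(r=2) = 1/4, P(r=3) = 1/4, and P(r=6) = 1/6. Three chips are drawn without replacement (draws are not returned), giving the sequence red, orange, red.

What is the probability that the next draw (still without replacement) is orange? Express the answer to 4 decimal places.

The likelihood of the observed sequence under each hypothesis: P(data | r = 1) = (7/8)(1/7)(6/6) = 1/8; P(data | r = 2) = (6/8)(2/7)(5/6) = 5/28; P(data | r = 3) = (5/8)(3/7)(4/6) = 5/28; P(data | r = 6) = (2/8)(6/7)(1/6) = 1/28.
Multiplying each by its prior: 1/3 · 1/8 = 1/24, 1/4 · 5/28 = 5/112, 1/4 · 5/28 = 5/112, 1/6 · 1/28 = 1/168; with total 23/168.
The posterior is then P(r = 1 | data) = 7/23, P(r = 2 | data) = 15/46, P(r = 3 | data) = 15/46, P(r = 6 | data) = 1/23.
So P(orange next | data) = Σ P(orange next | H) P(H | data) = (0)(7/23) + (1/5)(15/46) + (2/5)(15/46) + (1)(1/23) = 11/46.

0.2391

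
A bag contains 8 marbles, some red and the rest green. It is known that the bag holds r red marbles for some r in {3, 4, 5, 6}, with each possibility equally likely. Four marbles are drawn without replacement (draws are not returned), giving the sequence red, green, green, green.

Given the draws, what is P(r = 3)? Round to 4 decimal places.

For each hypothesis, P(data | H) works out to: P(data | r = 3) = (3/8)(5/7)(4/6)(3/5) = 0.10714; P(data | r = 4) = (4/8)(4/7)(3/6)(2/5) = 0.057143; P(data | r = 5) = (5/8)(3/7)(2/6)(1/5) = 0.017857; P(data | r = 6) = (6/8)(2/7)(1/6)(0/5) = 0.
Multiplying each by its prior: 1/4 · 0.10714 = 0.026786, 1/4 · 0.057143 = 0.014286, 1/4 · 0.017857 = 0.0044643, 1/4 · 0 = 0; these sum to 0.045536.
So P(r = 3 | data) = (0.026786) / (0.045536) = 0.58824.

0.5882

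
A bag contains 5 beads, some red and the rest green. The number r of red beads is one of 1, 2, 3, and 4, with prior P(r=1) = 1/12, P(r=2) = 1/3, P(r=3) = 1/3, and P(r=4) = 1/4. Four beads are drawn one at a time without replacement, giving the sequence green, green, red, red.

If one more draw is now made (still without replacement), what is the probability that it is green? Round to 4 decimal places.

Compute the likelihood of the observed sequence for each case: P(data | r = 1) = (4/5)(3/4)(1/3)(0/2) = 0; P(data | r = 2) = (3/5)(2/4)(2/3)(1/2) = 1/10; P(data | r = 3) = (2/5)(1/4)(3/3)(2/2) = 1/10; P(data | r = 4) = (1/5)(0/4) = 0.
The prior-weighted likelihoods are 1/12 · 0 = 0, 1/3 · 1/10 = 1/30, 1/3 · 1/10 = 1/30, 1/4 · 0 = 0; these sum to 1/15.
Normalising, the posterior is P(r = 1 | data) = 0, P(r = 2 | data) = 1/2, P(r = 3 | data) = 1/2, P(r = 4 | data) = 0.
Averaging over the posterior, P(green next | data) = (1)(1/2) + (0)(1/2) = 1/2.

0.5000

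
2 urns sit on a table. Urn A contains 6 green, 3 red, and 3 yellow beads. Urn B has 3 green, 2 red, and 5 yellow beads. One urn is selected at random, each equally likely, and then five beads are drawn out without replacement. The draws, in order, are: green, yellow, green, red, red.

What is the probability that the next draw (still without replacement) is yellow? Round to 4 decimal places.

Compute the likelihood of the observed sequence for each case: P(data | urn A) = (6/12)(3/11)(5/10)(3/9)(2/8) = 0.0056818; P(data | urn B) = (3/10)(5/9)(2/8)(2/7)(1/6) = 0.0019841.
Weighting by the prior gives 1/2 · 0.0056818 = 0.0028409, 1/2 · 0.0019841 = 0.00099206; with total 0.003833.
The posterior is then P(urn A | data) = 0.74118, P(urn B | data) = 0.25882.
The predictive probability is P(yellow next | data) = (2/7)(0.74118) + (4/5)(0.25882) = 0.41882.

0.4188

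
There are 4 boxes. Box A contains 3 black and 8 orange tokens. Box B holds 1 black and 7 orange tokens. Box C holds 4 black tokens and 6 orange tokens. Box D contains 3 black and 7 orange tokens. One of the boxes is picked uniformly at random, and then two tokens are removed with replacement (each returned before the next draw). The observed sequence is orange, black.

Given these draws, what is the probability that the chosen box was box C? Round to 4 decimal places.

Compute the likelihood of the observed sequence for each case: P(data | box A) = (8/11)(3/11) = 0.19835; P(data | box B) = (7/8)(1/8) = 0.10938; P(data | box C) = (6/10)(4/10) = 0.24; P(data | box D) = (7/10)(3/10) = 0.21.
The prior-weighted likelihoods are 1/4 · 0.19835 = 0.049587, 1/4 · 0.10938 = 0.027344, 1/4 · 0.24 = 0.06, 1/4 · 0.21 = 0.0525; summing to 0.18943.
By Bayes' rule, P(box C | data) = (0.06) / (0.18943) = 0.31674.

0.3167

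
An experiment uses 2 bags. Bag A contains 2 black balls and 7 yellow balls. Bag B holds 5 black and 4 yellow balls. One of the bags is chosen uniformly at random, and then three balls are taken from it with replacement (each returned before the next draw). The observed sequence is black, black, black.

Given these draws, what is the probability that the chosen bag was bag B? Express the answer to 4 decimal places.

0.9398

Under each hypothesis, the probability of the observed sequence is: P(data | bag A) = (2/9)(2/9)(2/9) = 0.010974; P(data | bag B) = (5/9)(5/9)(5/9) = 0.17147.
Multiplying each by its prior: 1/2 · 0.010974 = 0.005487, 1/2 · 0.17147 = 0.085734; summing to 0.091221.
By Bayes' rule, P(bag B | data) = (0.085734) / (0.091221) = 0.93985.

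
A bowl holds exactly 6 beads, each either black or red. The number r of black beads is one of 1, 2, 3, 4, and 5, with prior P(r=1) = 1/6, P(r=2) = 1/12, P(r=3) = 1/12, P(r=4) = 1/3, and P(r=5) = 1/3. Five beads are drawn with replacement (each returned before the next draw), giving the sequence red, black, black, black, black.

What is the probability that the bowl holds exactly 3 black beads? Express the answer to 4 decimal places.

0.0499

Under each hypothesis, the probability of the observed sequence is: P(data | r = 1) = (5/6)(1/6)(1/6)(1/6)(1/6) = 0.000643; P(data | r = 2) = (4/6)(2/6)(2/6)(2/6)(2/6) = 0.0082305; P(data | r = 3) = (3/6)(3/6)(3/6)(3/6)(3/6) = 0.03125; P(data | r = 4) = (2/6)(4/6)(4/6)(4/6)(4/6) = 0.065844; P(data | r = 5) = (1/6)(5/6)(5/6)(5/6)(5/6) = 0.080376.
Multiplying each by its prior: 1/6 · 0.000643 = 0.00010717, 1/12 · 0.0082305 = 0.00068587, 1/12 · 0.03125 = 0.0026042, 1/3 · 0.065844 = 0.021948, 1/3 · 0.080376 = 0.026792; summing to 0.052137.
So P(r = 3 | data) = (0.0026042) / (0.052137) = 0.049949.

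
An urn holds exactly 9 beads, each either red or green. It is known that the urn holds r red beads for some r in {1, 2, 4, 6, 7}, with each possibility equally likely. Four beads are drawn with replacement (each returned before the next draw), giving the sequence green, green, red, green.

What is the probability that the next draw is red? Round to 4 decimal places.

Under each hypothesis, the probability of the observed sequence is: P(data | r = 1) = (8/9)(8/9)(1/9)(8/9) = 0.078037; P(data | r = 2) = (7/9)(7/9)(2/9)(7/9) = 0.10456; P(data | r = 4) = (5/9)(5/9)(4/9)(5/9) = 0.076208; P(data | r = 6) = (3/9)(3/9)(6/9)(3/9) = 0.024691; P(data | r = 7) = (2/9)(2/9)(7/9)(2/9) = 0.0085353.
Weighting by the prior gives 1/5 · 0.078037 = 0.015607, 1/5 · 0.10456 = 0.020911, 1/5 · 0.076208 = 0.015242, 1/5 · 0.024691 = 0.0049383, 1/5 · 0.0085353 = 0.0017071; summing to 0.058406.
Dividing through by the total gives posterior P(r = 1 | data) = 0.26722, P(r = 2 | data) = 0.35804, P(r = 4 | data) = 0.26096, P(r = 6 | data) = 0.084551, P(r = 7 | data) = 0.029228.
So P(red next | data) = Σ P(red next | H) P(H | data) = (1/9)(0.26722) + (2/9)(0.35804) + (4/9)(0.26096) + (2/3)(0.084551) + (7/9)(0.029228) = 0.30434.

0.3043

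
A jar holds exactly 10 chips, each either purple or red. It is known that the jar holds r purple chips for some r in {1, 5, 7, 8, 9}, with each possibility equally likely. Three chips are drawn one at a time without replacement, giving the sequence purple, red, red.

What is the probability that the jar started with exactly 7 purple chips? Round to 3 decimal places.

0.183

Under each hypothesis, the probability of the observed sequence is: P(data | r = 1) = (1/10)(9/9)(8/8) = 1/10; P(data | r = 5) = (5/10)(5/9)(4/8) = 5/36; P(data | r = 7) = (7/10)(3/9)(2/8) = 7/120; P(data | r = 8) = (8/10)(2/9)(1/8) = 1/45; P(data | r = 9) = (9/10)(1/9)(0/8) = 0.
Weighting by the prior gives 1/5 · 1/10 = 1/50, 1/5 · 5/36 = 1/36, 1/5 · 7/120 = 7/600, 1/5 · 1/45 = 1/225, 1/5 · 0 = 0; with total 23/360.
So P(r = 7 | data) = (7/600) / (23/360) = 21/115.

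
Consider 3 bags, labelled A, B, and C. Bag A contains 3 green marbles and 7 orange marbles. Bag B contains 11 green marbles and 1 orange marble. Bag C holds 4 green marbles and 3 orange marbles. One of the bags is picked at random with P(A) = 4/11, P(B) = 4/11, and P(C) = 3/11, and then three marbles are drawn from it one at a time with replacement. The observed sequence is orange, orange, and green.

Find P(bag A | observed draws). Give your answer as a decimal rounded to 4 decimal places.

For each hypothesis, P(data | H) works out to: P(data | bag A) = (7/10)(7/10)(3/10) = 0.147; P(data | bag B) = (1/12)(1/12)(11/12) = 0.0063657; P(data | bag C) = (3/7)(3/7)(4/7) = 0.10496.
Multiplying each by its prior: 4/11 · 0.147 = 0.053455, 4/11 · 0.0063657 = 0.0023148, 3/11 · 0.10496 = 0.028624; summing to 0.084394.
By Bayes' rule, P(bag A | data) = (0.053455) / (0.084394) = 0.63339.

0.6334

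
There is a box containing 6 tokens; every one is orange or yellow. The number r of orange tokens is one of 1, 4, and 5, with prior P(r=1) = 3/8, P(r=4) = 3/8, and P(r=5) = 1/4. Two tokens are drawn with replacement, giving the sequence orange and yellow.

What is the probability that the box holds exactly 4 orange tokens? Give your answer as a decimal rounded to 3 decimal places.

Compute the likelihood of the observed sequence for each case: P(data | r = 1) = (1/6)(5/6) = 5/36; P(data | r = 4) = (4/6)(2/6) = 2/9; P(data | r = 5) = (5/6)(1/6) = 5/36.
The prior-weighted likelihoods are 3/8 · 5/36 = 5/96, 3/8 · 2/9 = 1/12, 1/4 · 5/36 = 5/144; these sum to 49/288.
Therefore the posterior P(r = 4 | data) = (1/12) / (49/288) = 24/49.

0.490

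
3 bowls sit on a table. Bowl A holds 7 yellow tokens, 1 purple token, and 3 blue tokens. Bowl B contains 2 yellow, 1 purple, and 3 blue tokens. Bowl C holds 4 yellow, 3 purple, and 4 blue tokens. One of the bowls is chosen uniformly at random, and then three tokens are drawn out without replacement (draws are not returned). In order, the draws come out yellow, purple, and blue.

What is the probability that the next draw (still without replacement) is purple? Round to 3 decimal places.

For each hypothesis, P(data | H) works out to: P(data | bowl A) = (7/11)(1/10)(3/9) = 0.021212; P(data | bowl B) = (2/6)(1/5)(3/4) = 0.05; P(data | bowl C) = (4/11)(3/10)(4/9) = 0.048485.
The prior-weighted likelihoods are 1/3 · 0.021212 = 0.0070707, 1/3 · 0.05 = 0.016667, 1/3 · 0.048485 = 0.016162; these sum to 0.039899.
The posterior is then P(bowl A | data) = 0.17722, P(bowl B | data) = 0.41772, P(bowl C | data) = 0.40506.
The predictive probability is P(purple next | data) = (0)(0.17722) + (0)(0.41772) + (1/4)(0.40506) = 0.10127.

0.101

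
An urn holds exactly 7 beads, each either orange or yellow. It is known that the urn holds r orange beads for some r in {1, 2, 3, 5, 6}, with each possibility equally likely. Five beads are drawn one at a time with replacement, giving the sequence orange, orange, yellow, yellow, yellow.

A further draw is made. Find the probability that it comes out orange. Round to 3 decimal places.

0.389

The likelihood of the observed sequence under each hypothesis: P(data | r = 1) = (1/7)(1/7)(6/7)(6/7)(6/7) = 0.012852; P(data | r = 2) = (2/7)(2/7)(5/7)(5/7)(5/7) = 0.02975; P(data | r = 3) = (3/7)(3/7)(4/7)(4/7)(4/7) = 0.034271; P(data | r = 5) = (5/7)(5/7)(2/7)(2/7)(2/7) = 0.0119; P(data | r = 6) = (6/7)(6/7)(1/7)(1/7)(1/7) = 0.002142.
The prior-weighted likelihoods are 1/5 · 0.012852 = 0.0025704, 1/5 · 0.02975 = 0.0059499, 1/5 · 0.034271 = 0.0068543, 1/5 · 0.0119 = 0.00238, 1/5 · 0.002142 = 0.00042839; these sum to 0.018183.
Dividing through by the total gives posterior P(r = 1 | data) = 0.14136, P(r = 2 | data) = 0.32723, P(r = 3 | data) = 0.37696, P(r = 5 | data) = 0.13089, P(r = 6 | data) = 0.02356.
So P(orange next | data) = Σ P(orange next | H) P(H | data) = (1/7)(0.14136) + (2/7)(0.32723) + (3/7)(0.37696) + (5/7)(0.13089) + (6/7)(0.02356) = 0.38893.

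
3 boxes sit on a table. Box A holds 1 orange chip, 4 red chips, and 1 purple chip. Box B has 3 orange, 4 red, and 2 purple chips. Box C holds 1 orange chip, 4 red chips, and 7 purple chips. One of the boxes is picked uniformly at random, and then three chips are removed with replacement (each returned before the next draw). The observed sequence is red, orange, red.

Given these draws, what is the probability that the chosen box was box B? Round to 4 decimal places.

For each hypothesis, P(data | H) works out to: P(data | box A) = (4/6)(1/6)(4/6) = 0.074074; P(data | box B) = (4/9)(3/9)(4/9) = 0.065844; P(data | box C) = (4/12)(1/12)(4/12) = 0.0092593.
Multiplying each by its prior: 1/3 · 0.074074 = 0.024691, 1/3 · 0.065844 = 0.021948, 1/3 · 0.0092593 = 0.0030864; these sum to 0.049726.
By Bayes' rule, P(box B | data) = (0.021948) / (0.049726) = 0.44138.

0.4414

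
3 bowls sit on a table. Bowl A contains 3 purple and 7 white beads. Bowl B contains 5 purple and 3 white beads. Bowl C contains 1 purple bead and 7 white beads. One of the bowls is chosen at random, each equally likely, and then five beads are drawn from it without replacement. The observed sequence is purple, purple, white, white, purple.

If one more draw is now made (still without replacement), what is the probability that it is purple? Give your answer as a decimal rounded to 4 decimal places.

Compute the likelihood of the observed sequence for each case: P(data | bowl A) = (3/10)(2/9)(7/8)(6/7)(1/6) = 1/120; P(data | bowl B) = (5/8)(4/7)(3/6)(2/5)(3/4) = 3/56; P(data | bowl C) = (1/8)(0/7) = 0.
Multiplying each by its prior: 1/3 · 1/120 = 1/360, 1/3 · 3/56 = 1/56, 1/3 · 0 = 0; summing to 13/630.
Dividing through by the total gives posterior P(bowl A | data) = 7/52, P(bowl B | data) = 45/52, P(bowl C | data) = 0.
Averaging over the posterior, P(purple next | data) = (0)(7/52) + (2/3)(45/52) = 15/26.

0.5769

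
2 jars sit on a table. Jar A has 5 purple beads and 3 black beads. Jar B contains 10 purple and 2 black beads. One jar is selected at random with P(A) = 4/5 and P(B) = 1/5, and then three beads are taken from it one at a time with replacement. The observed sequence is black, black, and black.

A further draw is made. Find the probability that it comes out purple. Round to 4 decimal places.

The likelihood of the observed sequence under each hypothesis: P(data | jar A) = (3/8)(3/8)(3/8) = 0.052734; P(data | jar B) = (2/12)(2/12)(2/12) = 0.0046296.
The prior-weighted likelihoods are 4/5 · 0.052734 = 0.042188, 1/5 · 0.0046296 = 0.00092593; with total 0.043113.
Normalising, the posterior is P(jar A | data) = 0.97852, P(jar B | data) = 0.021477.
The predictive probability is P(purple next | data) = (5/8)(0.97852) + (5/6)(0.021477) = 0.62947.

0.6295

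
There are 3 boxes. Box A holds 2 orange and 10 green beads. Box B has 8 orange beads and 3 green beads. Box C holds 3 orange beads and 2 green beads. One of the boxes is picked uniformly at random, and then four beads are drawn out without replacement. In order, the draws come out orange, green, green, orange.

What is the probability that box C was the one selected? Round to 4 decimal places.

Under each hypothesis, the probability of the observed sequence is: P(data | box A) = (2/12)(10/11)(9/10)(1/9) = 1/66; P(data | box B) = (8/11)(3/10)(2/9)(7/8) = 7/165; P(data | box C) = (3/5)(2/4)(1/3)(2/2) = 1/10.
The prior-weighted likelihoods are 1/3 · 1/66 = 1/198, 1/3 · 7/165 = 7/495, 1/3 · 1/10 = 1/30; these sum to 26/495.
Therefore the posterior P(box C | data) = (1/30) / (26/495) = 33/52.

0.6346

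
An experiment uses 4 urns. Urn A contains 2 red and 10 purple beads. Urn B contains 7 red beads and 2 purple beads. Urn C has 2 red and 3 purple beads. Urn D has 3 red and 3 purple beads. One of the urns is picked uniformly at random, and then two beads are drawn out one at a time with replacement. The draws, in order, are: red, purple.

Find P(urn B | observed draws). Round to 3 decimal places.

0.216

Under each hypothesis, the probability of the observed sequence is: P(data | urn A) = (2/12)(10/12) = 0.13889; P(data | urn B) = (7/9)(2/9) = 0.17284; P(data | urn C) = (2/5)(3/5) = 0.24; P(data | urn D) = (3/6)(3/6) = 0.25.
Weighting by the prior gives 1/4 · 0.13889 = 0.034722, 1/4 · 0.17284 = 0.04321, 1/4 · 0.24 = 0.06, 1/4 · 0.25 = 0.0625; summing to 0.20043.
Therefore the posterior P(urn B | data) = (0.04321) / (0.20043) = 0.21558.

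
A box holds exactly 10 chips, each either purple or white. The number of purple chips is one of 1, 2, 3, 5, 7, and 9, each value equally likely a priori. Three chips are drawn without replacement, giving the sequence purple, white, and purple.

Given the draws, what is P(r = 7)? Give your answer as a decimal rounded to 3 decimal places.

0.354

Compute the likelihood of the observed sequence for each case: P(data | r = 1) = (1/10)(9/9)(0/8) = 0; P(data | r = 2) = (2/10)(8/9)(1/8) = 0.022222; P(data | r = 3) = (3/10)(7/9)(2/8) = 0.058333; P(data | r = 5) = (5/10)(5/9)(4/8) = 0.13889; P(data | r = 7) = (7/10)(3/9)(6/8) = 0.175; P(data | r = 9) = (9/10)(1/9)(8/8) = 0.1.
Weighting by the prior gives 1/6 · 0 = 0, 1/6 · 0.022222 = 0.0037037, 1/6 · 0.058333 = 0.0097222, 1/6 · 0.13889 = 0.023148, 1/6 · 0.175 = 0.029167, 1/6 · 0.1 = 0.016667; with total 0.082407.
By Bayes' rule, P(r = 7 | data) = (0.029167) / (0.082407) = 0.35393.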